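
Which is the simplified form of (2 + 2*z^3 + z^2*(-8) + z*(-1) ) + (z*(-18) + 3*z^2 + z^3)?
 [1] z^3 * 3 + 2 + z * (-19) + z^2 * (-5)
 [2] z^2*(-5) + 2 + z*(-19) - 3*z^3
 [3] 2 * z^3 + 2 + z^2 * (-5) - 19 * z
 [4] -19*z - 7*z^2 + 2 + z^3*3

Adding the polynomials and combining like terms:
(2 + 2*z^3 + z^2*(-8) + z*(-1)) + (z*(-18) + 3*z^2 + z^3)
= z^3 * 3 + 2 + z * (-19) + z^2 * (-5)
1) z^3 * 3 + 2 + z * (-19) + z^2 * (-5)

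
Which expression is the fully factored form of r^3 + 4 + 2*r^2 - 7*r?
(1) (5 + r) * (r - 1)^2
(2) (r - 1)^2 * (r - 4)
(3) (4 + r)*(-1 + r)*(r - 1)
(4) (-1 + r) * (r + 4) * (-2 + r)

We need to factor r^3 + 4 + 2*r^2 - 7*r.
The factored form is (4 + r)*(-1 + r)*(r - 1).
3) (4 + r)*(-1 + r)*(r - 1)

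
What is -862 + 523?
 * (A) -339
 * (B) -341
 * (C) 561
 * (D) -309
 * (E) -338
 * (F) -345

-862 + 523 = -339
A) -339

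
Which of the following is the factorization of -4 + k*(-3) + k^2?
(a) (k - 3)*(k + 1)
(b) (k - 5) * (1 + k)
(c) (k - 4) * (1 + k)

We need to factor -4 + k*(-3) + k^2.
The factored form is (k - 4) * (1 + k).
c) (k - 4) * (1 + k)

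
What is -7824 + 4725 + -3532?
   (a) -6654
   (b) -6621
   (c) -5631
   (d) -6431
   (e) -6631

First: -7824 + 4725 = -3099
Then: -3099 + -3532 = -6631
e) -6631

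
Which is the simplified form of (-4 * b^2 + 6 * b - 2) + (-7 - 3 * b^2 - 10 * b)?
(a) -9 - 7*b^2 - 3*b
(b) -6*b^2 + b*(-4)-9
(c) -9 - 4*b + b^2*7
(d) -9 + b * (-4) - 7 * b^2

Adding the polynomials and combining like terms:
(-4*b^2 + 6*b - 2) + (-7 - 3*b^2 - 10*b)
= -9 + b * (-4) - 7 * b^2
d) -9 + b * (-4) - 7 * b^2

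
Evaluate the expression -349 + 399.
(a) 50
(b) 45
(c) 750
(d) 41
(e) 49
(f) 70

-349 + 399 = 50
a) 50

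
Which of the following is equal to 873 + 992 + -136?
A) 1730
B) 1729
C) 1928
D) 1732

First: 873 + 992 = 1865
Then: 1865 + -136 = 1729
B) 1729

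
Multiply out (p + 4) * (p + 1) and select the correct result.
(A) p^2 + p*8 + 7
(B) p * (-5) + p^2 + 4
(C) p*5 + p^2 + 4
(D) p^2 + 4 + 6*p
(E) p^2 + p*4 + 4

Expanding (p + 4) * (p + 1):
= p*5 + p^2 + 4
C) p*5 + p^2 + 4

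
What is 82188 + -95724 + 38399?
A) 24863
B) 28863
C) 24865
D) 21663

First: 82188 + -95724 = -13536
Then: -13536 + 38399 = 24863
A) 24863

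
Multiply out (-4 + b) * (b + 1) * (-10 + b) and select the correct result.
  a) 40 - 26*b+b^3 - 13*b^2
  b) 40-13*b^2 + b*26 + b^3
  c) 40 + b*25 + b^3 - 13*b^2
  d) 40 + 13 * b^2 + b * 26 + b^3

Expanding (-4 + b) * (b + 1) * (-10 + b):
= 40-13*b^2 + b*26 + b^3
b) 40-13*b^2 + b*26 + b^3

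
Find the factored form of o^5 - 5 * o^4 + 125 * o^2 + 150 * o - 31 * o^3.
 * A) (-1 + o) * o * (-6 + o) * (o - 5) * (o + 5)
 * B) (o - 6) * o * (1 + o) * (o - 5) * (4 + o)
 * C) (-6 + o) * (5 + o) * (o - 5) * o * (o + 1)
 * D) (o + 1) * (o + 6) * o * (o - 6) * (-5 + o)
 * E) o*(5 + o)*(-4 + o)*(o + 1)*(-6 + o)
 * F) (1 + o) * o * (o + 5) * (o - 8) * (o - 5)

We need to factor o^5 - 5 * o^4 + 125 * o^2 + 150 * o - 31 * o^3.
The factored form is (-6 + o) * (5 + o) * (o - 5) * o * (o + 1).
C) (-6 + o) * (5 + o) * (o - 5) * o * (o + 1)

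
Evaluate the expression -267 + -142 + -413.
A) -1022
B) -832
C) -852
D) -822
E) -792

First: -267 + -142 = -409
Then: -409 + -413 = -822
D) -822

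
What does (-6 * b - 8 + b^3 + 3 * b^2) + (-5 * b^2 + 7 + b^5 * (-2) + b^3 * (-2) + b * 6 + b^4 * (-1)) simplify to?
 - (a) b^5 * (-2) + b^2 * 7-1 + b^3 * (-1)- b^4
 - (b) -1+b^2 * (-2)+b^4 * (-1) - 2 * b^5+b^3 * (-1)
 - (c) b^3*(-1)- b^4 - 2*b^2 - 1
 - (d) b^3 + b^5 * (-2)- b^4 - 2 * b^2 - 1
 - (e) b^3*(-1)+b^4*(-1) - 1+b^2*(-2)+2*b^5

Adding the polynomials and combining like terms:
(-6*b - 8 + b^3 + 3*b^2) + (-5*b^2 + 7 + b^5*(-2) + b^3*(-2) + b*6 + b^4*(-1))
= -1+b^2 * (-2)+b^4 * (-1) - 2 * b^5+b^3 * (-1)
b) -1+b^2 * (-2)+b^4 * (-1) - 2 * b^5+b^3 * (-1)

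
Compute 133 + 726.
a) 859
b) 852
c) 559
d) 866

133 + 726 = 859
a) 859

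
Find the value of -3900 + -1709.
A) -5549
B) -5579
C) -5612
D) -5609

-3900 + -1709 = -5609
D) -5609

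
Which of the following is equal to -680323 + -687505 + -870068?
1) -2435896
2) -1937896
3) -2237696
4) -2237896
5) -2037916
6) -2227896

First: -680323 + -687505 = -1367828
Then: -1367828 + -870068 = -2237896
4) -2237896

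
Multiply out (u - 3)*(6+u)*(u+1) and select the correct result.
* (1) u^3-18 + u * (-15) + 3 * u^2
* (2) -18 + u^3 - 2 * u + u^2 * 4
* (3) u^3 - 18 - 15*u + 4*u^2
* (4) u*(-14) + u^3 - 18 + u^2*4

Expanding (u - 3)*(6+u)*(u+1):
= u^3 - 18 - 15*u + 4*u^2
3) u^3 - 18 - 15*u + 4*u^2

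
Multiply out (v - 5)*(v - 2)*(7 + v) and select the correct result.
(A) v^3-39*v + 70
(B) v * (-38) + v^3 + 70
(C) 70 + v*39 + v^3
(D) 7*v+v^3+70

Expanding (v - 5)*(v - 2)*(7 + v):
= v^3-39*v + 70
A) v^3-39*v + 70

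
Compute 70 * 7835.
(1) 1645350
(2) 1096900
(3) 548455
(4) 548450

70 * 7835 = 548450
4) 548450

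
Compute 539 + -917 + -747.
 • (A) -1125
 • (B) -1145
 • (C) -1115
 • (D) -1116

First: 539 + -917 = -378
Then: -378 + -747 = -1125
A) -1125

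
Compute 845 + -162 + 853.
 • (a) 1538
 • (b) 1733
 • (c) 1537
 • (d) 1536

First: 845 + -162 = 683
Then: 683 + 853 = 1536
d) 1536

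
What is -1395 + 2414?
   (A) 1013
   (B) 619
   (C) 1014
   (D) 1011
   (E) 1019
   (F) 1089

-1395 + 2414 = 1019
E) 1019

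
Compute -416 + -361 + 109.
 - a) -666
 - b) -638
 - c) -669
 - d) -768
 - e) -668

First: -416 + -361 = -777
Then: -777 + 109 = -668
e) -668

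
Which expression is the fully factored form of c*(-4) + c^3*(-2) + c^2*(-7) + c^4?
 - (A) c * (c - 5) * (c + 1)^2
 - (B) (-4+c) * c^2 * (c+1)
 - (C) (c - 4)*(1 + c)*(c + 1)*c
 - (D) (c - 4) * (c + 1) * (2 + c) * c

We need to factor c*(-4) + c^3*(-2) + c^2*(-7) + c^4.
The factored form is (c - 4)*(1 + c)*(c + 1)*c.
C) (c - 4)*(1 + c)*(c + 1)*c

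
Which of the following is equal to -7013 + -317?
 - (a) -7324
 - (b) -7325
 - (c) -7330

-7013 + -317 = -7330
c) -7330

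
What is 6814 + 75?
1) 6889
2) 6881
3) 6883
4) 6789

6814 + 75 = 6889
1) 6889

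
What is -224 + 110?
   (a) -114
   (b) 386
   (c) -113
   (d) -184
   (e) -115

-224 + 110 = -114
a) -114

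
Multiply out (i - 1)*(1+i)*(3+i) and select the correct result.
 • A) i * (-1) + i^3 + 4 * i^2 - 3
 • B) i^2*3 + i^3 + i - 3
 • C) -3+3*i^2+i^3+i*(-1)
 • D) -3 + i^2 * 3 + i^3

Expanding (i - 1)*(1+i)*(3+i):
= -3+3*i^2+i^3+i*(-1)
C) -3+3*i^2+i^3+i*(-1)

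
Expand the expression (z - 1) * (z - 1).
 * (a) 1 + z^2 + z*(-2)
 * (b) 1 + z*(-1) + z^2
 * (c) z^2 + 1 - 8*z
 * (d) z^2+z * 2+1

Expanding (z - 1) * (z - 1):
= 1 + z^2 + z*(-2)
a) 1 + z^2 + z*(-2)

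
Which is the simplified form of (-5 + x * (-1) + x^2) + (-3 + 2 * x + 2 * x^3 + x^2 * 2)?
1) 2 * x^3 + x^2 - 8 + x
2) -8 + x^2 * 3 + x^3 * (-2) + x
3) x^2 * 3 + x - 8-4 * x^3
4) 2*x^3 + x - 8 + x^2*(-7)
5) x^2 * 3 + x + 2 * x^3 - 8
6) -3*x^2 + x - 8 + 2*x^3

Adding the polynomials and combining like terms:
(-5 + x*(-1) + x^2) + (-3 + 2*x + 2*x^3 + x^2*2)
= x^2 * 3 + x + 2 * x^3 - 8
5) x^2 * 3 + x + 2 * x^3 - 8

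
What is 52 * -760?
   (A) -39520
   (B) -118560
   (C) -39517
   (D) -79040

52 * -760 = -39520
A) -39520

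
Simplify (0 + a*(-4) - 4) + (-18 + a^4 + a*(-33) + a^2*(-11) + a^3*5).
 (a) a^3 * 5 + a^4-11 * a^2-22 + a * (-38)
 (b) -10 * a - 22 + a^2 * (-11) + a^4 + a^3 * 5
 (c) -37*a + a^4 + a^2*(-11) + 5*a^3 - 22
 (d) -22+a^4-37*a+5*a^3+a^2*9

Adding the polynomials and combining like terms:
(0 + a*(-4) - 4) + (-18 + a^4 + a*(-33) + a^2*(-11) + a^3*5)
= -37*a + a^4 + a^2*(-11) + 5*a^3 - 22
c) -37*a + a^4 + a^2*(-11) + 5*a^3 - 22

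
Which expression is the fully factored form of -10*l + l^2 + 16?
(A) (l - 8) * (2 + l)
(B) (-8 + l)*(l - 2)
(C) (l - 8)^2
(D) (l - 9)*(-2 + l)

We need to factor -10*l + l^2 + 16.
The factored form is (-8 + l)*(l - 2).
B) (-8 + l)*(l - 2)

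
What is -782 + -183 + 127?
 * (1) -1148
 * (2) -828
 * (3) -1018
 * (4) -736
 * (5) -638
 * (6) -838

First: -782 + -183 = -965
Then: -965 + 127 = -838
6) -838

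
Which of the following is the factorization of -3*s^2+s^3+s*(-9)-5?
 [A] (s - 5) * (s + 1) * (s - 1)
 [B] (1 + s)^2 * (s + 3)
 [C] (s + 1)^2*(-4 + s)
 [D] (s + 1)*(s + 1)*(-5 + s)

We need to factor -3*s^2+s^3+s*(-9)-5.
The factored form is (s + 1)*(s + 1)*(-5 + s).
D) (s + 1)*(s + 1)*(-5 + s)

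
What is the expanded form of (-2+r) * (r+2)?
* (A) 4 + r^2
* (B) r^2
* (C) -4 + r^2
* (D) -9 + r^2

Expanding (-2+r) * (r+2):
= -4 + r^2
C) -4 + r^2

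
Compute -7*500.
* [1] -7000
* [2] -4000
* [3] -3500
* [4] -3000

-7 * 500 = -3500
3) -3500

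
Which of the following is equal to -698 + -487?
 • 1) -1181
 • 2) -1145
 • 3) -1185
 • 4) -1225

-698 + -487 = -1185
3) -1185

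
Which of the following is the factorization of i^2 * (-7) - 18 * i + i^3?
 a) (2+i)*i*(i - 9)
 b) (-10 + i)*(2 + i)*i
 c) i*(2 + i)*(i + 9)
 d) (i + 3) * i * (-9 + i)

We need to factor i^2 * (-7) - 18 * i + i^3.
The factored form is (2+i)*i*(i - 9).
a) (2+i)*i*(i - 9)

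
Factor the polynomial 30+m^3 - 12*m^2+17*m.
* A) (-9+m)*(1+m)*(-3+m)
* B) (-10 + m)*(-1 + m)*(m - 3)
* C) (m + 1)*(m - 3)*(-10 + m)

We need to factor 30+m^3 - 12*m^2+17*m.
The factored form is (m + 1)*(m - 3)*(-10 + m).
C) (m + 1)*(m - 3)*(-10 + m)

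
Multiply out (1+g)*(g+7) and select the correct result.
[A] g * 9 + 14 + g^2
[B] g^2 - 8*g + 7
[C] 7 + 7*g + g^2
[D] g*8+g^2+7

Expanding (1+g)*(g+7):
= g*8+g^2+7
D) g*8+g^2+7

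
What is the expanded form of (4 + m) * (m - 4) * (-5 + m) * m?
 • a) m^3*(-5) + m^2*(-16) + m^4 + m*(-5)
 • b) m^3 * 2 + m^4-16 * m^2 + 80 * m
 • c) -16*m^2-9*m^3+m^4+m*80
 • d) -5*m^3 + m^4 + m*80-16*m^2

Expanding (4 + m) * (m - 4) * (-5 + m) * m:
= -5*m^3 + m^4 + m*80-16*m^2
d) -5*m^3 + m^4 + m*80-16*m^2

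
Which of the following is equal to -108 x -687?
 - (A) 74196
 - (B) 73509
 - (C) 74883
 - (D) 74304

-108 * -687 = 74196
A) 74196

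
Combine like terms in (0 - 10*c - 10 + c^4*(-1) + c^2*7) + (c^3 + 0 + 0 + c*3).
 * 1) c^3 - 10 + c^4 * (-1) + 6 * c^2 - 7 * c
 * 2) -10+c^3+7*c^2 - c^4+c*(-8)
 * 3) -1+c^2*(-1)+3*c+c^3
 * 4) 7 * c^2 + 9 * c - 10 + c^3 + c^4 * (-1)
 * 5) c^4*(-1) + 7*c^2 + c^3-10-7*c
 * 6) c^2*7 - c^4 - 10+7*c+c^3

Adding the polynomials and combining like terms:
(0 - 10*c - 10 + c^4*(-1) + c^2*7) + (c^3 + 0 + 0 + c*3)
= c^4*(-1) + 7*c^2 + c^3-10-7*c
5) c^4*(-1) + 7*c^2 + c^3-10-7*c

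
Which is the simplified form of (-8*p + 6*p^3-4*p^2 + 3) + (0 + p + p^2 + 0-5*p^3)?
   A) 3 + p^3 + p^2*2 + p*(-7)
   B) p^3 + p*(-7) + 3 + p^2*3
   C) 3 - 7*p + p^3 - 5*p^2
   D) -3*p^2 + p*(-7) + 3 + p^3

Adding the polynomials and combining like terms:
(-8*p + 6*p^3 - 4*p^2 + 3) + (0 + p + p^2 + 0 - 5*p^3)
= -3*p^2 + p*(-7) + 3 + p^3
D) -3*p^2 + p*(-7) + 3 + p^3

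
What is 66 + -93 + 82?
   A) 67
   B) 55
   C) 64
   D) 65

First: 66 + -93 = -27
Then: -27 + 82 = 55
B) 55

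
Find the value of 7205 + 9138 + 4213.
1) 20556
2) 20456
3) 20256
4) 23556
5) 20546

First: 7205 + 9138 = 16343
Then: 16343 + 4213 = 20556
1) 20556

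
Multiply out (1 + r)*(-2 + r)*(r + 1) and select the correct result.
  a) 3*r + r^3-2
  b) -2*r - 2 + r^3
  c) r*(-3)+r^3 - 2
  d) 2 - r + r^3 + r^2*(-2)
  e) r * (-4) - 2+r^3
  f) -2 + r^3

Expanding (1 + r)*(-2 + r)*(r + 1):
= r*(-3)+r^3 - 2
c) r*(-3)+r^3 - 2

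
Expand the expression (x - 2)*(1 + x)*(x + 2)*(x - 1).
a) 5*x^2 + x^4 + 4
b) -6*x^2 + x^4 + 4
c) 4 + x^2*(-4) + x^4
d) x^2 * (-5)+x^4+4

Expanding (x - 2)*(1 + x)*(x + 2)*(x - 1):
= x^2 * (-5)+x^4+4
d) x^2 * (-5)+x^4+4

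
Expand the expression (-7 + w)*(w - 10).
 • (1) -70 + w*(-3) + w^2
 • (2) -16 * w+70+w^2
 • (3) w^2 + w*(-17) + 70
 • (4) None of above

Expanding (-7 + w)*(w - 10):
= w^2 + w*(-17) + 70
3) w^2 + w*(-17) + 70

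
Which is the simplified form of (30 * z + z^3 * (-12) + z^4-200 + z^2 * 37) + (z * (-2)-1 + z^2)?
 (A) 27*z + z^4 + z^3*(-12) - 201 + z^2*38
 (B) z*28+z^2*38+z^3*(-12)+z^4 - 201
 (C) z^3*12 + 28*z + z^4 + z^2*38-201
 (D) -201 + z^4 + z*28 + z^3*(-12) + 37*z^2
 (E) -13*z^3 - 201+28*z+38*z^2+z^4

Adding the polynomials and combining like terms:
(30*z + z^3*(-12) + z^4 - 200 + z^2*37) + (z*(-2) - 1 + z^2)
= z*28+z^2*38+z^3*(-12)+z^4 - 201
B) z*28+z^2*38+z^3*(-12)+z^4 - 201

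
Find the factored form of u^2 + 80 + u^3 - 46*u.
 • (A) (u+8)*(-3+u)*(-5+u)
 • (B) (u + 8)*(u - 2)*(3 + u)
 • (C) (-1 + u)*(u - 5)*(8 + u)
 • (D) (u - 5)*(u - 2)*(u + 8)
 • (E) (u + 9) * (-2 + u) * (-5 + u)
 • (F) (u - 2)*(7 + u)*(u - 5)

We need to factor u^2 + 80 + u^3 - 46*u.
The factored form is (u - 5)*(u - 2)*(u + 8).
D) (u - 5)*(u - 2)*(u + 8)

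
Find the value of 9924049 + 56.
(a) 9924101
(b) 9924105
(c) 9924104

9924049 + 56 = 9924105
b) 9924105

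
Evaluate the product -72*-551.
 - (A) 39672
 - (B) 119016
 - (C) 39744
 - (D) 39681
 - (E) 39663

-72 * -551 = 39672
A) 39672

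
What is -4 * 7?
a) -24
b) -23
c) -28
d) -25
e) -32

-4 * 7 = -28
c) -28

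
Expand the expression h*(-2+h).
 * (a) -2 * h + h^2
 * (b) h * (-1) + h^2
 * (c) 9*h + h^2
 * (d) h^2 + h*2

Expanding h*(-2+h):
= -2 * h + h^2
a) -2 * h + h^2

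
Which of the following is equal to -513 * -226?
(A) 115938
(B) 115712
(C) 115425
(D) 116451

-513 * -226 = 115938
A) 115938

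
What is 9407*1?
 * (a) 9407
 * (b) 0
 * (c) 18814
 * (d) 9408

9407 * 1 = 9407
a) 9407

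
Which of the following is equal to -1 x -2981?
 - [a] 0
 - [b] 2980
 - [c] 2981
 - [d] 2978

-1 * -2981 = 2981
c) 2981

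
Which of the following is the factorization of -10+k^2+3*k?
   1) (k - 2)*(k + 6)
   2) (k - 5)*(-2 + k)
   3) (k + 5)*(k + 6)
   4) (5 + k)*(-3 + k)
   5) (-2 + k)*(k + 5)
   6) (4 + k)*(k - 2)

We need to factor -10+k^2+3*k.
The factored form is (-2 + k)*(k + 5).
5) (-2 + k)*(k + 5)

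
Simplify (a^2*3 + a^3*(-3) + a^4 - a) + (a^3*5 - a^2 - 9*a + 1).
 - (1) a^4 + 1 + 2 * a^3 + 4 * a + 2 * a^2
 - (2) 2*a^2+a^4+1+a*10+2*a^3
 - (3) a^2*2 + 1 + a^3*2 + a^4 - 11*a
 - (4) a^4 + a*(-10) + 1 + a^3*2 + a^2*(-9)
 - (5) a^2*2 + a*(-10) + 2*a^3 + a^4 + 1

Adding the polynomials and combining like terms:
(a^2*3 + a^3*(-3) + a^4 - a) + (a^3*5 - a^2 - 9*a + 1)
= a^2*2 + a*(-10) + 2*a^3 + a^4 + 1
5) a^2*2 + a*(-10) + 2*a^3 + a^4 + 1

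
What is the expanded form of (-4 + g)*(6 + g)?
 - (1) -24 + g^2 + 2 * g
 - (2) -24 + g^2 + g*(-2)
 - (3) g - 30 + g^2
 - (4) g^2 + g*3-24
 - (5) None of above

Expanding (-4 + g)*(6 + g):
= -24 + g^2 + 2 * g
1) -24 + g^2 + 2 * g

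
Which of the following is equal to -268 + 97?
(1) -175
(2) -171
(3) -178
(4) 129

-268 + 97 = -171
2) -171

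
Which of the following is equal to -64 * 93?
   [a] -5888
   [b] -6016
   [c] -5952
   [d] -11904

-64 * 93 = -5952
c) -5952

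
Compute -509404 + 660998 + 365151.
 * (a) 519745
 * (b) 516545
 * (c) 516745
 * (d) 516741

First: -509404 + 660998 = 151594
Then: 151594 + 365151 = 516745
c) 516745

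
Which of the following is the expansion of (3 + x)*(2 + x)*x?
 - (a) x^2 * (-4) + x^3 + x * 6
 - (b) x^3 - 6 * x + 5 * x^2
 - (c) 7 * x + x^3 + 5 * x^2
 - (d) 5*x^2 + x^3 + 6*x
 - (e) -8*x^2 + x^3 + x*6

Expanding (3 + x)*(2 + x)*x:
= 5*x^2 + x^3 + 6*x
d) 5*x^2 + x^3 + 6*x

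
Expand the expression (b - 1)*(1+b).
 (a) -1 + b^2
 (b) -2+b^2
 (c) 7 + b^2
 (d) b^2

Expanding (b - 1)*(1+b):
= -1 + b^2
a) -1 + b^2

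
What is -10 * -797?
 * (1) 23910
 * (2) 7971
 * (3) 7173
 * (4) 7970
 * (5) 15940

-10 * -797 = 7970
4) 7970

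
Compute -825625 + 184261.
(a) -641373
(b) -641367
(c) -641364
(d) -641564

-825625 + 184261 = -641364
c) -641364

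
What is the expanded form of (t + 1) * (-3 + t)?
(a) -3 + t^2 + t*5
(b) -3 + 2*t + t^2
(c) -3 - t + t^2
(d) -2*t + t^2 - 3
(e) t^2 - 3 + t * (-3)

Expanding (t + 1) * (-3 + t):
= -2*t + t^2 - 3
d) -2*t + t^2 - 3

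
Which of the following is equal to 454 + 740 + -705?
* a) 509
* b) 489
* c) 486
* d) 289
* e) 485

First: 454 + 740 = 1194
Then: 1194 + -705 = 489
b) 489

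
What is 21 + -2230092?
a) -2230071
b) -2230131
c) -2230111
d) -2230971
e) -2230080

21 + -2230092 = -2230071
a) -2230071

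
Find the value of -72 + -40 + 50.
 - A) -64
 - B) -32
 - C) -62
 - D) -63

First: -72 + -40 = -112
Then: -112 + 50 = -62
C) -62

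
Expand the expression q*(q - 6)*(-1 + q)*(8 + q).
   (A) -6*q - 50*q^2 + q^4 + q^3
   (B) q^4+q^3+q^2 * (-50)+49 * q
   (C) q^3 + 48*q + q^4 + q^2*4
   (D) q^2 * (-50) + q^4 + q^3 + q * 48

Expanding q*(q - 6)*(-1 + q)*(8 + q):
= q^2 * (-50) + q^4 + q^3 + q * 48
D) q^2 * (-50) + q^4 + q^3 + q * 48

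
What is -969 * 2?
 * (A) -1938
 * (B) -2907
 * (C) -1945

-969 * 2 = -1938
A) -1938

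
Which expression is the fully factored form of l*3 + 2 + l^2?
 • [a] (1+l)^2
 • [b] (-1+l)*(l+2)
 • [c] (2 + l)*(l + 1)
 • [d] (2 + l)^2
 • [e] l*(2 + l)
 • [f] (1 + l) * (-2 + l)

We need to factor l*3 + 2 + l^2.
The factored form is (2 + l)*(l + 1).
c) (2 + l)*(l + 1)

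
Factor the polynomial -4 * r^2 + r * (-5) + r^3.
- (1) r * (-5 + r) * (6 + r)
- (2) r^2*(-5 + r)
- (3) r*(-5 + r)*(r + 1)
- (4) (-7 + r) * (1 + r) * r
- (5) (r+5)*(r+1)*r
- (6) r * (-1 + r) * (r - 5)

We need to factor -4 * r^2 + r * (-5) + r^3.
The factored form is r*(-5 + r)*(r + 1).
3) r*(-5 + r)*(r + 1)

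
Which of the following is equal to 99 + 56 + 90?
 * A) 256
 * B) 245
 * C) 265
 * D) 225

First: 99 + 56 = 155
Then: 155 + 90 = 245
B) 245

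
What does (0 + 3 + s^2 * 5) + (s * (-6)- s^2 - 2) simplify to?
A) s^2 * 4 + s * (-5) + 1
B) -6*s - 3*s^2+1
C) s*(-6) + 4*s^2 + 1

Adding the polynomials and combining like terms:
(0 + 3 + s^2*5) + (s*(-6) - s^2 - 2)
= s*(-6) + 4*s^2 + 1
C) s*(-6) + 4*s^2 + 1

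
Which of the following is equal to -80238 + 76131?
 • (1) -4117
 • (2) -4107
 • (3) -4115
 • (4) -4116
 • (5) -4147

-80238 + 76131 = -4107
2) -4107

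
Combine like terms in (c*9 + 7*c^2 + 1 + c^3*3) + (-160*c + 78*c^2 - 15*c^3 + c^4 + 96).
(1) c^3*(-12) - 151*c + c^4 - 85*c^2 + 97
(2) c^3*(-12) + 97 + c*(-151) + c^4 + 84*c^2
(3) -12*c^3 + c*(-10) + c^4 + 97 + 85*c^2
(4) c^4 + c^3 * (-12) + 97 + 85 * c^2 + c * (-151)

Adding the polynomials and combining like terms:
(c*9 + 7*c^2 + 1 + c^3*3) + (-160*c + 78*c^2 - 15*c^3 + c^4 + 96)
= c^4 + c^3 * (-12) + 97 + 85 * c^2 + c * (-151)
4) c^4 + c^3 * (-12) + 97 + 85 * c^2 + c * (-151)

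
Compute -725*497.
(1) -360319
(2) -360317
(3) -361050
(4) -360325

-725 * 497 = -360325
4) -360325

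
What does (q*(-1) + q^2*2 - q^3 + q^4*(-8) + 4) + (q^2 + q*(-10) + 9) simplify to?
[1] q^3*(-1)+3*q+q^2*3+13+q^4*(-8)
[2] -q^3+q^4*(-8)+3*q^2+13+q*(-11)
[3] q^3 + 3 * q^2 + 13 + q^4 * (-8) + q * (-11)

Adding the polynomials and combining like terms:
(q*(-1) + q^2*2 - q^3 + q^4*(-8) + 4) + (q^2 + q*(-10) + 9)
= -q^3+q^4*(-8)+3*q^2+13+q*(-11)
2) -q^3+q^4*(-8)+3*q^2+13+q*(-11)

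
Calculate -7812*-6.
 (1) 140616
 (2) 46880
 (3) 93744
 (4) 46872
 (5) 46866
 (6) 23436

-7812 * -6 = 46872
4) 46872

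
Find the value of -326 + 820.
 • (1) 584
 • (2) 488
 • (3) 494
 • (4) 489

-326 + 820 = 494
3) 494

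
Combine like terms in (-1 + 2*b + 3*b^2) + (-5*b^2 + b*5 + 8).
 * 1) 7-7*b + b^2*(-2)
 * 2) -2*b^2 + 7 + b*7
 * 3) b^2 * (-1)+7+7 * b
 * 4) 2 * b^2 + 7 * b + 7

Adding the polynomials and combining like terms:
(-1 + 2*b + 3*b^2) + (-5*b^2 + b*5 + 8)
= -2*b^2 + 7 + b*7
2) -2*b^2 + 7 + b*7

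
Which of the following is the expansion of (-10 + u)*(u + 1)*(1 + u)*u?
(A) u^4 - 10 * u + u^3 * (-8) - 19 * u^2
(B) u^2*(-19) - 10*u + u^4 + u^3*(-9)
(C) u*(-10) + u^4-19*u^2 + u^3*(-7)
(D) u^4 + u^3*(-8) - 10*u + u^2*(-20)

Expanding (-10 + u)*(u + 1)*(1 + u)*u:
= u^4 - 10 * u + u^3 * (-8) - 19 * u^2
A) u^4 - 10 * u + u^3 * (-8) - 19 * u^2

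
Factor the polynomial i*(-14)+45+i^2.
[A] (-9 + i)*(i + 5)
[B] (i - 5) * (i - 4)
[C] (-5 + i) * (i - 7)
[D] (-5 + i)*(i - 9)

We need to factor i*(-14)+45+i^2.
The factored form is (-5 + i)*(i - 9).
D) (-5 + i)*(i - 9)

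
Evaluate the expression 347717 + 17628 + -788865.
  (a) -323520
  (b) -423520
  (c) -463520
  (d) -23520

First: 347717 + 17628 = 365345
Then: 365345 + -788865 = -423520
b) -423520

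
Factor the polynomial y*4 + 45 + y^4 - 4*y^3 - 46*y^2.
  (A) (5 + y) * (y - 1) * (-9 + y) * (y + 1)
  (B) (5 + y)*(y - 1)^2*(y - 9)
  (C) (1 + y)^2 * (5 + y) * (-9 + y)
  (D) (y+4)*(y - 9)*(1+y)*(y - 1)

We need to factor y*4 + 45 + y^4 - 4*y^3 - 46*y^2.
The factored form is (5 + y) * (y - 1) * (-9 + y) * (y + 1).
A) (5 + y) * (y - 1) * (-9 + y) * (y + 1)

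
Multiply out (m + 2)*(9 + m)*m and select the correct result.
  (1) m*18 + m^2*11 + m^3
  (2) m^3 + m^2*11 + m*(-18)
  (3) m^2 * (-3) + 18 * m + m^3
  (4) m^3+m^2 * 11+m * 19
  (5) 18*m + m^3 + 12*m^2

Expanding (m + 2)*(9 + m)*m:
= m*18 + m^2*11 + m^3
1) m*18 + m^2*11 + m^3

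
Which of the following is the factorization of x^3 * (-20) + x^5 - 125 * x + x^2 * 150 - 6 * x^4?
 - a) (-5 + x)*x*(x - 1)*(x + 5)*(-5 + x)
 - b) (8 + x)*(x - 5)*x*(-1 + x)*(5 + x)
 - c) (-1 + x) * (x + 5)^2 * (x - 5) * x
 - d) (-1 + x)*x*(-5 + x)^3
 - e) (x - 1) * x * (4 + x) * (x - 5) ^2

We need to factor x^3 * (-20) + x^5 - 125 * x + x^2 * 150 - 6 * x^4.
The factored form is (-5 + x)*x*(x - 1)*(x + 5)*(-5 + x).
a) (-5 + x)*x*(x - 1)*(x + 5)*(-5 + x)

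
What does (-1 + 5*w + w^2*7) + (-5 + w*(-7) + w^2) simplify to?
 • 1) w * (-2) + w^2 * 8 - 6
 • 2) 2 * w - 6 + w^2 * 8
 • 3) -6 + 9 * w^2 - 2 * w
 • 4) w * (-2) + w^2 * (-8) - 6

Adding the polynomials and combining like terms:
(-1 + 5*w + w^2*7) + (-5 + w*(-7) + w^2)
= w * (-2) + w^2 * 8 - 6
1) w * (-2) + w^2 * 8 - 6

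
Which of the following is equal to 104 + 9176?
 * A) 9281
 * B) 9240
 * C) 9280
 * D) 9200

104 + 9176 = 9280
C) 9280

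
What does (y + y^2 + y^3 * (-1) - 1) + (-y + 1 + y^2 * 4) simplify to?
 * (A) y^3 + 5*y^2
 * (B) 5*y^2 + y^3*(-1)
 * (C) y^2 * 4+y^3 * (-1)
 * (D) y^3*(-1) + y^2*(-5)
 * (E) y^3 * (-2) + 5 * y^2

Adding the polynomials and combining like terms:
(y + y^2 + y^3*(-1) - 1) + (-y + 1 + y^2*4)
= 5*y^2 + y^3*(-1)
B) 5*y^2 + y^3*(-1)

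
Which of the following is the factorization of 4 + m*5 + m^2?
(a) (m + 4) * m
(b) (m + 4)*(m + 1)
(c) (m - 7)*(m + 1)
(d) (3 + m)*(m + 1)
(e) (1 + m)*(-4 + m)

We need to factor 4 + m*5 + m^2.
The factored form is (m + 4)*(m + 1).
b) (m + 4)*(m + 1)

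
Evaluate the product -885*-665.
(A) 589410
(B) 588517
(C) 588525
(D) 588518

-885 * -665 = 588525
C) 588525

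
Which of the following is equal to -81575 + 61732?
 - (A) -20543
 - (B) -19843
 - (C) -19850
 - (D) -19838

-81575 + 61732 = -19843
B) -19843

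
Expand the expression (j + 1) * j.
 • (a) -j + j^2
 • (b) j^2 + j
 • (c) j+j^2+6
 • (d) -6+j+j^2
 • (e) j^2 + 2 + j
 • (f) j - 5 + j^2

Expanding (j + 1) * j:
= j^2 + j
b) j^2 + j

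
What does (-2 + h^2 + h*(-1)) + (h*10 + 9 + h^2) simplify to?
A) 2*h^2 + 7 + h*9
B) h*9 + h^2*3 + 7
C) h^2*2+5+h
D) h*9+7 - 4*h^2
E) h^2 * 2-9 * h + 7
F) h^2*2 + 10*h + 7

Adding the polynomials and combining like terms:
(-2 + h^2 + h*(-1)) + (h*10 + 9 + h^2)
= 2*h^2 + 7 + h*9
A) 2*h^2 + 7 + h*9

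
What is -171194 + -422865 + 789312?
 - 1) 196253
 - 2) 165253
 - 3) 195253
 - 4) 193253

First: -171194 + -422865 = -594059
Then: -594059 + 789312 = 195253
3) 195253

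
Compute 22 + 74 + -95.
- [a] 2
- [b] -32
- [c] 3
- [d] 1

First: 22 + 74 = 96
Then: 96 + -95 = 1
d) 1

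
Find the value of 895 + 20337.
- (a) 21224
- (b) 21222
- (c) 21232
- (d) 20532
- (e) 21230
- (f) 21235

895 + 20337 = 21232
c) 21232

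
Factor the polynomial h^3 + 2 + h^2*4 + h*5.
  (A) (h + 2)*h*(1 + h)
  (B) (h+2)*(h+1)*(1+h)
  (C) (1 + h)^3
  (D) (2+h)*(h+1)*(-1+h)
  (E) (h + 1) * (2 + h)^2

We need to factor h^3 + 2 + h^2*4 + h*5.
The factored form is (h+2)*(h+1)*(1+h).
B) (h+2)*(h+1)*(1+h)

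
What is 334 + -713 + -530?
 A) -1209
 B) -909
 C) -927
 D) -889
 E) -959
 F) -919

First: 334 + -713 = -379
Then: -379 + -530 = -909
B) -909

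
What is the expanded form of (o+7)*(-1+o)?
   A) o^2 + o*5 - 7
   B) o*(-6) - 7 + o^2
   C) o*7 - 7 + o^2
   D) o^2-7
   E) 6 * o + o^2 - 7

Expanding (o+7)*(-1+o):
= 6 * o + o^2 - 7
E) 6 * o + o^2 - 7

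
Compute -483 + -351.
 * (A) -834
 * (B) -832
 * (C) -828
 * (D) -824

-483 + -351 = -834
A) -834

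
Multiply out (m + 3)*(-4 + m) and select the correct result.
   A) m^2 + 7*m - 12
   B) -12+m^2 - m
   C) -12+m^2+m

Expanding (m + 3)*(-4 + m):
= -12+m^2 - m
B) -12+m^2 - m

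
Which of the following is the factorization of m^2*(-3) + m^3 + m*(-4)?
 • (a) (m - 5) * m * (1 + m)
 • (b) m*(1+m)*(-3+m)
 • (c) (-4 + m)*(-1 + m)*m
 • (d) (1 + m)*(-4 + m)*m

We need to factor m^2*(-3) + m^3 + m*(-4).
The factored form is (1 + m)*(-4 + m)*m.
d) (1 + m)*(-4 + m)*m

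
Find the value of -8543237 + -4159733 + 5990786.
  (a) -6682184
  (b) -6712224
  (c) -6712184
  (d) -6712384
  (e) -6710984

First: -8543237 + -4159733 = -12702970
Then: -12702970 + 5990786 = -6712184
c) -6712184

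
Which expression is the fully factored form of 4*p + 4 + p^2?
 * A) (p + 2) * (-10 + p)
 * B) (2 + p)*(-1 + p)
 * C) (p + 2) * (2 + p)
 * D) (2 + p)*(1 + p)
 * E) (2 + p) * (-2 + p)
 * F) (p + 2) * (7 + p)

We need to factor 4*p + 4 + p^2.
The factored form is (p + 2) * (2 + p).
C) (p + 2) * (2 + p)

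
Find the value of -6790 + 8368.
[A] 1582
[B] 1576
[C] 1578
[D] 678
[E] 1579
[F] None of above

-6790 + 8368 = 1578
C) 1578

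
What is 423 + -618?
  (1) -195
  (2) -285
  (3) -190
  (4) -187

423 + -618 = -195
1) -195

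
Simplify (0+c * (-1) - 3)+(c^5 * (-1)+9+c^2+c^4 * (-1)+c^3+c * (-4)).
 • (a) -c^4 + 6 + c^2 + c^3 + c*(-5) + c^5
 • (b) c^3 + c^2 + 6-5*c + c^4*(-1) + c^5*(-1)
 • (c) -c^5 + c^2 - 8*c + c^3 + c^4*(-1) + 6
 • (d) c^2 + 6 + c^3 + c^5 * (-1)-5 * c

Adding the polynomials and combining like terms:
(0 + c*(-1) - 3) + (c^5*(-1) + 9 + c^2 + c^4*(-1) + c^3 + c*(-4))
= c^3 + c^2 + 6-5*c + c^4*(-1) + c^5*(-1)
b) c^3 + c^2 + 6-5*c + c^4*(-1) + c^5*(-1)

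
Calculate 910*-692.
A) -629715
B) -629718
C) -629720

910 * -692 = -629720
C) -629720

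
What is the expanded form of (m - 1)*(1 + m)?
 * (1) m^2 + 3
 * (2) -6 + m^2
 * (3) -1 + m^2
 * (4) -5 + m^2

Expanding (m - 1)*(1 + m):
= -1 + m^2
3) -1 + m^2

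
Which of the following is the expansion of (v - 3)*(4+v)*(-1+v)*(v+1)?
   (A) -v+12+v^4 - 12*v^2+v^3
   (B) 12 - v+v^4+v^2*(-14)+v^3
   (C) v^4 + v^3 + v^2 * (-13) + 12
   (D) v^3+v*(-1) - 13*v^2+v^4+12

Expanding (v - 3)*(4+v)*(-1+v)*(v+1):
= v^3+v*(-1) - 13*v^2+v^4+12
D) v^3+v*(-1) - 13*v^2+v^4+12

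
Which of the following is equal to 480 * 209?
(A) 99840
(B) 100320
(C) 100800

480 * 209 = 100320
B) 100320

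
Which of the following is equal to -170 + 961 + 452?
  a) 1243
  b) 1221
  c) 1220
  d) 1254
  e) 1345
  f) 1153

First: -170 + 961 = 791
Then: 791 + 452 = 1243
a) 1243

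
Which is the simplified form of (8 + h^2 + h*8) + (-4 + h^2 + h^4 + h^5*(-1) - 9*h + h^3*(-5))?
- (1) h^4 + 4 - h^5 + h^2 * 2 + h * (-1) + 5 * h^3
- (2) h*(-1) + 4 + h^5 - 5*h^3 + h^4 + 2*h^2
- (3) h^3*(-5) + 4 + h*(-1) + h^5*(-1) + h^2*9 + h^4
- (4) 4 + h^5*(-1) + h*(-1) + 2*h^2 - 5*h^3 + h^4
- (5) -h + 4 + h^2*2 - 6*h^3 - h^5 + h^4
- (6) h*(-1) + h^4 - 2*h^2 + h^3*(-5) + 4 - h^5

Adding the polynomials and combining like terms:
(8 + h^2 + h*8) + (-4 + h^2 + h^4 + h^5*(-1) - 9*h + h^3*(-5))
= 4 + h^5*(-1) + h*(-1) + 2*h^2 - 5*h^3 + h^4
4) 4 + h^5*(-1) + h*(-1) + 2*h^2 - 5*h^3 + h^4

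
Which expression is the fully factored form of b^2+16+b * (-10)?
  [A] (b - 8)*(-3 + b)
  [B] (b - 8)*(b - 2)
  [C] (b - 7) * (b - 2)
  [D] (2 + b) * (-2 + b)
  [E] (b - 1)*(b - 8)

We need to factor b^2+16+b * (-10).
The factored form is (b - 8)*(b - 2).
B) (b - 8)*(b - 2)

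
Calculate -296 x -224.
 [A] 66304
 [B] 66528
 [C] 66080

-296 * -224 = 66304
A) 66304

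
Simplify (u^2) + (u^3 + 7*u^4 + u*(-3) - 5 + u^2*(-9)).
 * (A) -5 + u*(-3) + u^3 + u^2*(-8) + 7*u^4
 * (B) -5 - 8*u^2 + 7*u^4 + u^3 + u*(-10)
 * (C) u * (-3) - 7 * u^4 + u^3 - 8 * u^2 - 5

Adding the polynomials and combining like terms:
(u^2) + (u^3 + 7*u^4 + u*(-3) - 5 + u^2*(-9))
= -5 + u*(-3) + u^3 + u^2*(-8) + 7*u^4
A) -5 + u*(-3) + u^3 + u^2*(-8) + 7*u^4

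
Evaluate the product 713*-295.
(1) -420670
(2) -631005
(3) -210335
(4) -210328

713 * -295 = -210335
3) -210335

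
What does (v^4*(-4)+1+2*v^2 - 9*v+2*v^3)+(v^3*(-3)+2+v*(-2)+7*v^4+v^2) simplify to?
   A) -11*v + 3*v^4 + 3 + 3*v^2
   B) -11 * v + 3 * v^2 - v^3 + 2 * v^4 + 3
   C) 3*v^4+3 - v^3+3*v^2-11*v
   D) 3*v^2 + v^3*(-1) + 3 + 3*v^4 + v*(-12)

Adding the polynomials and combining like terms:
(v^4*(-4) + 1 + 2*v^2 - 9*v + 2*v^3) + (v^3*(-3) + 2 + v*(-2) + 7*v^4 + v^2)
= 3*v^4+3 - v^3+3*v^2-11*v
C) 3*v^4+3 - v^3+3*v^2-11*v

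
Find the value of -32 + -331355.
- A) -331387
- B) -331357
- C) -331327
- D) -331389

-32 + -331355 = -331387
A) -331387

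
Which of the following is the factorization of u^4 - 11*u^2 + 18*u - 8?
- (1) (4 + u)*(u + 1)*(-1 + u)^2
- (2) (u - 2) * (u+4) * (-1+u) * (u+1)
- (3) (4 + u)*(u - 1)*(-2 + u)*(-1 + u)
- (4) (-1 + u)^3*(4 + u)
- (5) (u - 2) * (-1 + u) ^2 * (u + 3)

We need to factor u^4 - 11*u^2 + 18*u - 8.
The factored form is (4 + u)*(u - 1)*(-2 + u)*(-1 + u).
3) (4 + u)*(u - 1)*(-2 + u)*(-1 + u)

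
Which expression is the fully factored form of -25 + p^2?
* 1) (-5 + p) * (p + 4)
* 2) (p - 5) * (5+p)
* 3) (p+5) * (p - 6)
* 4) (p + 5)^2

We need to factor -25 + p^2.
The factored form is (p - 5) * (5+p).
2) (p - 5) * (5+p)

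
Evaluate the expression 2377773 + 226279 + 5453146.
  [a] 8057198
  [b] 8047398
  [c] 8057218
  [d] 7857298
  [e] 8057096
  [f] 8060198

First: 2377773 + 226279 = 2604052
Then: 2604052 + 5453146 = 8057198
a) 8057198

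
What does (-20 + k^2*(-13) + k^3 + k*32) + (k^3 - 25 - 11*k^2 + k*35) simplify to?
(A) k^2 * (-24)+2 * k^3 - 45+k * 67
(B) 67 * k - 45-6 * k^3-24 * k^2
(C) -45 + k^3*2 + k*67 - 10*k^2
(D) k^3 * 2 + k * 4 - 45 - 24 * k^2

Adding the polynomials and combining like terms:
(-20 + k^2*(-13) + k^3 + k*32) + (k^3 - 25 - 11*k^2 + k*35)
= k^2 * (-24)+2 * k^3 - 45+k * 67
A) k^2 * (-24)+2 * k^3 - 45+k * 67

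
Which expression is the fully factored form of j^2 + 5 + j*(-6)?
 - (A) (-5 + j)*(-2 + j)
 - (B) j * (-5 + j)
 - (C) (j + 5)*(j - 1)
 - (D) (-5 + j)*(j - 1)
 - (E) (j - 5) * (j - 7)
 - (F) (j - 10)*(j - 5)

We need to factor j^2 + 5 + j*(-6).
The factored form is (-5 + j)*(j - 1).
D) (-5 + j)*(j - 1)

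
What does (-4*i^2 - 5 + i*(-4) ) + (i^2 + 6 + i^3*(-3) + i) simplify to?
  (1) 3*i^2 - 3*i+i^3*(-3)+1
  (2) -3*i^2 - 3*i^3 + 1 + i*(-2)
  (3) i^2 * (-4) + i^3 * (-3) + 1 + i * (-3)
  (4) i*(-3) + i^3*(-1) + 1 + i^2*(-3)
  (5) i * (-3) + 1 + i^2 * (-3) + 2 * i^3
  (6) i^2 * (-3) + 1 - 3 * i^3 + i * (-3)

Adding the polynomials and combining like terms:
(-4*i^2 - 5 + i*(-4)) + (i^2 + 6 + i^3*(-3) + i)
= i^2 * (-3) + 1 - 3 * i^3 + i * (-3)
6) i^2 * (-3) + 1 - 3 * i^3 + i * (-3)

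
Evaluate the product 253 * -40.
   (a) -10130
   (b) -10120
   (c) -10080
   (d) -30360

253 * -40 = -10120
b) -10120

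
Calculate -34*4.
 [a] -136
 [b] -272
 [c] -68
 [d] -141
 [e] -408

-34 * 4 = -136
a) -136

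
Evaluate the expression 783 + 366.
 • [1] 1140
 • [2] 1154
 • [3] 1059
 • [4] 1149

783 + 366 = 1149
4) 1149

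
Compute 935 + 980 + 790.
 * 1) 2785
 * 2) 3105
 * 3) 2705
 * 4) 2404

First: 935 + 980 = 1915
Then: 1915 + 790 = 2705
3) 2705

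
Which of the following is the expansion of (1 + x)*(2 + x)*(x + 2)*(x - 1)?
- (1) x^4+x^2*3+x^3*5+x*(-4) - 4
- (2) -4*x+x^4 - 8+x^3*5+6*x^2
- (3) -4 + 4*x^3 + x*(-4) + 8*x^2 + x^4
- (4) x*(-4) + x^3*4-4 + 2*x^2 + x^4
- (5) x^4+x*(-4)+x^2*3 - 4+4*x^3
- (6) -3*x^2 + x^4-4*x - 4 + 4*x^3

Expanding (1 + x)*(2 + x)*(x + 2)*(x - 1):
= x^4+x*(-4)+x^2*3 - 4+4*x^3
5) x^4+x*(-4)+x^2*3 - 4+4*x^3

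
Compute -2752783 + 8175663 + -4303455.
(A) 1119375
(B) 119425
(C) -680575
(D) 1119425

First: -2752783 + 8175663 = 5422880
Then: 5422880 + -4303455 = 1119425
D) 1119425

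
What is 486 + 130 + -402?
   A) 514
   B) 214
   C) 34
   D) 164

First: 486 + 130 = 616
Then: 616 + -402 = 214
B) 214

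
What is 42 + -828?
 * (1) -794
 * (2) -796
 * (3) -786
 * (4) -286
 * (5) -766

42 + -828 = -786
3) -786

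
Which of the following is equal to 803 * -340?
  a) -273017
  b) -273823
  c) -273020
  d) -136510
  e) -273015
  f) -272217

803 * -340 = -273020
c) -273020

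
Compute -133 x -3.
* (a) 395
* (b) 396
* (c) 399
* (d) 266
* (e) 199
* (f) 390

-133 * -3 = 399
c) 399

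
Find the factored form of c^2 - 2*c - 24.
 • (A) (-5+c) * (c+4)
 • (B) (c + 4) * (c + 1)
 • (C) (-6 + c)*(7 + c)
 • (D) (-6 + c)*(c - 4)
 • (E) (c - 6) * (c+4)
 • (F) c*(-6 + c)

We need to factor c^2 - 2*c - 24.
The factored form is (c - 6) * (c+4).
E) (c - 6) * (c+4)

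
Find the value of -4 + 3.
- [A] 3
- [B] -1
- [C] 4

-4 + 3 = -1
B) -1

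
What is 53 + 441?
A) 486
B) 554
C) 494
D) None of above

53 + 441 = 494
C) 494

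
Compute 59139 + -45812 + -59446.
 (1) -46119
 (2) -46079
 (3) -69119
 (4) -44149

First: 59139 + -45812 = 13327
Then: 13327 + -59446 = -46119
1) -46119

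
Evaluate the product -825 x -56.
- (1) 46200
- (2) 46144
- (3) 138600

-825 * -56 = 46200
1) 46200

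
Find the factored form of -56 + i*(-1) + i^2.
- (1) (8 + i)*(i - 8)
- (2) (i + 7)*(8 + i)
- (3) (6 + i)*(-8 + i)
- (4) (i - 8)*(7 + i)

We need to factor -56 + i*(-1) + i^2.
The factored form is (i - 8)*(7 + i).
4) (i - 8)*(7 + i)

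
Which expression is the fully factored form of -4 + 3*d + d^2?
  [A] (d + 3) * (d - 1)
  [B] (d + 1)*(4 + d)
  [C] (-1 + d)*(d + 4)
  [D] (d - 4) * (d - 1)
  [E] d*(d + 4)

We need to factor -4 + 3*d + d^2.
The factored form is (-1 + d)*(d + 4).
C) (-1 + d)*(d + 4)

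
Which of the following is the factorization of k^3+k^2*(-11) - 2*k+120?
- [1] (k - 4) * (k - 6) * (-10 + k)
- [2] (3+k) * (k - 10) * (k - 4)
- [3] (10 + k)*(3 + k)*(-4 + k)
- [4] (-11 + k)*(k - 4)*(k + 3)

We need to factor k^3+k^2*(-11) - 2*k+120.
The factored form is (3+k) * (k - 10) * (k - 4).
2) (3+k) * (k - 10) * (k - 4)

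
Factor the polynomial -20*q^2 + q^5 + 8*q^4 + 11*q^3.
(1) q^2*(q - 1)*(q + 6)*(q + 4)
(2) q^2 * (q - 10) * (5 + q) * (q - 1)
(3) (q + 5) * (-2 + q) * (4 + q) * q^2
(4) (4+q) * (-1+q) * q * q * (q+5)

We need to factor -20*q^2 + q^5 + 8*q^4 + 11*q^3.
The factored form is (4+q) * (-1+q) * q * q * (q+5).
4) (4+q) * (-1+q) * q * q * (q+5)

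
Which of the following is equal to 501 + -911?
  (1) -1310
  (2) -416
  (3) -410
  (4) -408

501 + -911 = -410
3) -410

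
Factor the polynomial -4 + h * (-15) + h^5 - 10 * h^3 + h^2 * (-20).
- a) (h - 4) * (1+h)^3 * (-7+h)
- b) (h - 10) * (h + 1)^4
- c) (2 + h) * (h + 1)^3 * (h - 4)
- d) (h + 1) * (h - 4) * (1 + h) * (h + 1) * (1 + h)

We need to factor -4 + h * (-15) + h^5 - 10 * h^3 + h^2 * (-20).
The factored form is (h + 1) * (h - 4) * (1 + h) * (h + 1) * (1 + h).
d) (h + 1) * (h - 4) * (1 + h) * (h + 1) * (1 + h)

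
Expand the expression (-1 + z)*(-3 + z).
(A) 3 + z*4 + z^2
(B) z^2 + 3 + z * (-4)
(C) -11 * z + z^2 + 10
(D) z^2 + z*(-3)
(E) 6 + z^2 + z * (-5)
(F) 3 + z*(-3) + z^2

Expanding (-1 + z)*(-3 + z):
= z^2 + 3 + z * (-4)
B) z^2 + 3 + z * (-4)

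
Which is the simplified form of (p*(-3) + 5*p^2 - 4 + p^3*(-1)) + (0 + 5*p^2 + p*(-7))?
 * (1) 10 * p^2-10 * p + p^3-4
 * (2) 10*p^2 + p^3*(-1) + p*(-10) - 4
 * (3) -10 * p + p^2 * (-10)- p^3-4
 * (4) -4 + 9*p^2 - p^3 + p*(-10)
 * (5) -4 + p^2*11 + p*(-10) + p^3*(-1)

Adding the polynomials and combining like terms:
(p*(-3) + 5*p^2 - 4 + p^3*(-1)) + (0 + 5*p^2 + p*(-7))
= 10*p^2 + p^3*(-1) + p*(-10) - 4
2) 10*p^2 + p^3*(-1) + p*(-10) - 4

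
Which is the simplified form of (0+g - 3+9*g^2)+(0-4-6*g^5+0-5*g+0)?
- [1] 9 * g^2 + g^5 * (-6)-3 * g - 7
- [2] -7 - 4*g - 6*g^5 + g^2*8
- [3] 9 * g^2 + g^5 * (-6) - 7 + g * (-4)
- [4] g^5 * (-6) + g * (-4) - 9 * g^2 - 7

Adding the polynomials and combining like terms:
(0 + g - 3 + 9*g^2) + (0 - 4 - 6*g^5 + 0 - 5*g + 0)
= 9 * g^2 + g^5 * (-6) - 7 + g * (-4)
3) 9 * g^2 + g^5 * (-6) - 7 + g * (-4)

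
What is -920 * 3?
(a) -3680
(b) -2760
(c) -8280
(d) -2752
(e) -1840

-920 * 3 = -2760
b) -2760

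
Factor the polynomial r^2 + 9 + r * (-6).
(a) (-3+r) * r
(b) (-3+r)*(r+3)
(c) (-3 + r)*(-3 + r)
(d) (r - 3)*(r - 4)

We need to factor r^2 + 9 + r * (-6).
The factored form is (-3 + r)*(-3 + r).
c) (-3 + r)*(-3 + r)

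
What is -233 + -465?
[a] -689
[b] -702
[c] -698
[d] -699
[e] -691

-233 + -465 = -698
c) -698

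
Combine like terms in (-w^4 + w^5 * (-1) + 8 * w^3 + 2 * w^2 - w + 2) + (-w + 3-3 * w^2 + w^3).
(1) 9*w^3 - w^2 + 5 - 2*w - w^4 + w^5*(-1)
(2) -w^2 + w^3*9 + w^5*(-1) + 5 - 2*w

Adding the polynomials and combining like terms:
(-w^4 + w^5*(-1) + 8*w^3 + 2*w^2 - w + 2) + (-w + 3 - 3*w^2 + w^3)
= 9*w^3 - w^2 + 5 - 2*w - w^4 + w^5*(-1)
1) 9*w^3 - w^2 + 5 - 2*w - w^4 + w^5*(-1)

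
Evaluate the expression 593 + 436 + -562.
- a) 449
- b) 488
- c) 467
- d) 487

First: 593 + 436 = 1029
Then: 1029 + -562 = 467
c) 467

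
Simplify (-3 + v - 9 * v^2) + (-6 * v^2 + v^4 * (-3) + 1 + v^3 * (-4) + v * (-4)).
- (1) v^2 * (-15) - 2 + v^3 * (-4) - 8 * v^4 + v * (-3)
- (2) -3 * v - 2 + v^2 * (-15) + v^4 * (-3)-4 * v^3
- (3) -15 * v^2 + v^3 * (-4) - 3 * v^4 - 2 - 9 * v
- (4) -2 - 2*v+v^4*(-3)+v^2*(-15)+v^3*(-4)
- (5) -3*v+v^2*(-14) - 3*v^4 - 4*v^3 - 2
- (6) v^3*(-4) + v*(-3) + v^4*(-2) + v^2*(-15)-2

Adding the polynomials and combining like terms:
(-3 + v - 9*v^2) + (-6*v^2 + v^4*(-3) + 1 + v^3*(-4) + v*(-4))
= -3 * v - 2 + v^2 * (-15) + v^4 * (-3)-4 * v^3
2) -3 * v - 2 + v^2 * (-15) + v^4 * (-3)-4 * v^3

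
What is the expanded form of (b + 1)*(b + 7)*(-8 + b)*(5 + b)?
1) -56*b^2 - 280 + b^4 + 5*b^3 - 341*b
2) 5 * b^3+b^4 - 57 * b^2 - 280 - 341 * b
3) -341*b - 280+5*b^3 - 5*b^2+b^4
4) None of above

Expanding (b + 1)*(b + 7)*(-8 + b)*(5 + b):
= 5 * b^3+b^4 - 57 * b^2 - 280 - 341 * b
2) 5 * b^3+b^4 - 57 * b^2 - 280 - 341 * b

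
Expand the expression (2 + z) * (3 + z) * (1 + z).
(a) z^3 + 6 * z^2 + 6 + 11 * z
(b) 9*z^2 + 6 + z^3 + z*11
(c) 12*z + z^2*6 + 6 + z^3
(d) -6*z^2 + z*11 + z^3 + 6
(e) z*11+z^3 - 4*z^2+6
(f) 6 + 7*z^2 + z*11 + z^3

Expanding (2 + z) * (3 + z) * (1 + z):
= z^3 + 6 * z^2 + 6 + 11 * z
a) z^3 + 6 * z^2 + 6 + 11 * z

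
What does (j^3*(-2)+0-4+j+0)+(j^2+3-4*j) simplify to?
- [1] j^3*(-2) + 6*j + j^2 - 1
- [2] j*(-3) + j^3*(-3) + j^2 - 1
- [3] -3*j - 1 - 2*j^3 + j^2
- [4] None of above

Adding the polynomials and combining like terms:
(j^3*(-2) + 0 - 4 + j + 0) + (j^2 + 3 - 4*j)
= -3*j - 1 - 2*j^3 + j^2
3) -3*j - 1 - 2*j^3 + j^2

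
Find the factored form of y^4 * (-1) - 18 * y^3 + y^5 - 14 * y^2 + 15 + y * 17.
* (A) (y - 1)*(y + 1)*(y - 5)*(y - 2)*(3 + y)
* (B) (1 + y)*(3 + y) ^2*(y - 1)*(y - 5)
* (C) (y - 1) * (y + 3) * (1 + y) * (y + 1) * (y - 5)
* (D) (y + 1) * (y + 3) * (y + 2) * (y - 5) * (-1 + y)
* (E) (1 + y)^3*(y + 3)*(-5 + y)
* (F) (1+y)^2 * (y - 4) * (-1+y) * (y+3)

We need to factor y^4 * (-1) - 18 * y^3 + y^5 - 14 * y^2 + 15 + y * 17.
The factored form is (y - 1) * (y + 3) * (1 + y) * (y + 1) * (y - 5).
C) (y - 1) * (y + 3) * (1 + y) * (y + 1) * (y - 5)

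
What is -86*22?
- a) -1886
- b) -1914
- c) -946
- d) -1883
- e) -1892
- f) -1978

-86 * 22 = -1892
e) -1892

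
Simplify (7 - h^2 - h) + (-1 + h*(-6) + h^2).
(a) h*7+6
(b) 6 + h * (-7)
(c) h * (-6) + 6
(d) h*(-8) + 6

Adding the polynomials and combining like terms:
(7 - h^2 - h) + (-1 + h*(-6) + h^2)
= 6 + h * (-7)
b) 6 + h * (-7)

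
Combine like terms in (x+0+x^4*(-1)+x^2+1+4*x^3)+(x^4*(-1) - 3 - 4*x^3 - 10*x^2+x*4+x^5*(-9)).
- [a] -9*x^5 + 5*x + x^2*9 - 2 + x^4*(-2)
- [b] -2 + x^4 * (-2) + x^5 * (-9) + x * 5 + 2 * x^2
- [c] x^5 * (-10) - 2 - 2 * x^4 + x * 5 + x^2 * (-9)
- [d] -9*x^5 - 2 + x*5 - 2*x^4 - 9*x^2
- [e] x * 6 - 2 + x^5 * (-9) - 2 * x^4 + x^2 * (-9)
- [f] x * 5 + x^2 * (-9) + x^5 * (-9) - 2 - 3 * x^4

Adding the polynomials and combining like terms:
(x + 0 + x^4*(-1) + x^2 + 1 + 4*x^3) + (x^4*(-1) - 3 - 4*x^3 - 10*x^2 + x*4 + x^5*(-9))
= -9*x^5 - 2 + x*5 - 2*x^4 - 9*x^2
d) -9*x^5 - 2 + x*5 - 2*x^4 - 9*x^2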